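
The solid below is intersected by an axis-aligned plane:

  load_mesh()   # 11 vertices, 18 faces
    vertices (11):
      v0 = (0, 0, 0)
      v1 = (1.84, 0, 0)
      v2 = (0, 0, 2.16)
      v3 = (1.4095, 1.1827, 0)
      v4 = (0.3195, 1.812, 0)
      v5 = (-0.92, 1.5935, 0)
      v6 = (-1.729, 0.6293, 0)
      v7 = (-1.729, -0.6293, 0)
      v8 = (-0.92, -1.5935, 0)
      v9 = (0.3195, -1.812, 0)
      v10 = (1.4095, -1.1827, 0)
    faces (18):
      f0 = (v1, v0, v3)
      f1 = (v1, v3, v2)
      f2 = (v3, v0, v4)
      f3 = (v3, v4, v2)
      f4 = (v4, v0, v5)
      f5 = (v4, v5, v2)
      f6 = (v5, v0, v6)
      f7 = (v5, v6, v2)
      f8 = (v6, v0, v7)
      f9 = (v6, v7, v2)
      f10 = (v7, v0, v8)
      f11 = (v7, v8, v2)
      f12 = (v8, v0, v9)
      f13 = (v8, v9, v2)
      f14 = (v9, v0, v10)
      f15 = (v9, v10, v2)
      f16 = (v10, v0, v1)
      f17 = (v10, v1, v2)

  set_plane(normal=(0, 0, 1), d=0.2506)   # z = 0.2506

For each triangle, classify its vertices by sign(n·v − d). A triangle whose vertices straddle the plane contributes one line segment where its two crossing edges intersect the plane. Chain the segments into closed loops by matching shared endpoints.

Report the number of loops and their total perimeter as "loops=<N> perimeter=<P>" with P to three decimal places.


loops=1 perimeter=10.013

Straddling triangles (9 of 18):
  (v1,v3,v2) [--+] → (1.24597, 1.04548, 0.2506)–(1.62653, 0, 0.2506)  len=1.1126
  (v3,v4,v2) [--+] → (0.282432, 1.60177, 0.2506)–(1.24597, 1.04548, 0.2506)  len=1.1126
  (v4,v5,v2) [--+] → (-0.813263, 1.40862, 0.2506)–(0.282432, 1.60177, 0.2506)  len=1.1126
  (v5,v6,v2) [--+] → (-1.5284, 0.55629, 0.2506)–(-0.813263, 1.40862, 0.2506)  len=1.1126
  (v6,v7,v2) [--+] → (-1.5284, -0.55629, 0.2506)–(-1.5284, 0.55629, 0.2506)  len=1.1126
  (v7,v8,v2) [--+] → (-0.813263, -1.40862, 0.2506)–(-1.5284, -0.55629, 0.2506)  len=1.1126
  (v8,v9,v2) [--+] → (0.282432, -1.60177, 0.2506)–(-0.813263, -1.40862, 0.2506)  len=1.1126
  (v9,v10,v2) [--+] → (1.24597, -1.04548, 0.2506)–(0.282432, -1.60177, 0.2506)  len=1.1126
  (v10,v1,v2) [--+] → (1.62653, 0, 0.2506)–(1.24597, -1.04548, 0.2506)  len=1.1126

Chained into 1 loop(s):
  loop 1: 9 segments, perimeter = 10.0134
Total perimeter = 10.013


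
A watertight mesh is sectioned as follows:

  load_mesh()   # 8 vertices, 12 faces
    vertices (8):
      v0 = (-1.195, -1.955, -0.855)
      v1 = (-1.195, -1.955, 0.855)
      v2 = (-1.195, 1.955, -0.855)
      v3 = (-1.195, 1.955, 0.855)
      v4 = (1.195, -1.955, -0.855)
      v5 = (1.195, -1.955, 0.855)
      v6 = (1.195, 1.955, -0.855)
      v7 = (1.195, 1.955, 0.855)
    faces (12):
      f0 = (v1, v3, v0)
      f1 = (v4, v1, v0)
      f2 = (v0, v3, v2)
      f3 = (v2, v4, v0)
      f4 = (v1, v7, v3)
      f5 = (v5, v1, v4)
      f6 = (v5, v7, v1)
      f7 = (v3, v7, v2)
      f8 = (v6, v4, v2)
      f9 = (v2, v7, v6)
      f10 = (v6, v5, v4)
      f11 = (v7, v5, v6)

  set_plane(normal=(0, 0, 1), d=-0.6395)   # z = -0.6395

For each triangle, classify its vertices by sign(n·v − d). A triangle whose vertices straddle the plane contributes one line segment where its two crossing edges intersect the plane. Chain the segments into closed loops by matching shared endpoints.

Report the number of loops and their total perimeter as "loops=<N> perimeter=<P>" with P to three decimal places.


loops=1 perimeter=12.600

Straddling triangles (8 of 12):
  (v1,v3,v0) [++-] → (-1.195, -1.46225, -0.6395)–(-1.195, -1.955, -0.6395)  len=0.4928
  (v4,v1,v0) [-+-] → (0.893804, -1.955, -0.6395)–(-1.195, -1.955, -0.6395)  len=2.0888
  (v0,v3,v2) [-+-] → (-1.195, -1.46225, -0.6395)–(-1.195, 1.955, -0.6395)  len=3.4172
  (v5,v1,v4) [++-] → (0.893804, -1.955, -0.6395)–(1.195, -1.955, -0.6395)  len=0.3012
  (v3,v7,v2) [++-] → (-0.893804, 1.955, -0.6395)–(-1.195, 1.955, -0.6395)  len=0.3012
  (v2,v7,v6) [-+-] → (-0.893804, 1.955, -0.6395)–(1.195, 1.955, -0.6395)  len=2.0888
  (v6,v5,v4) [-+-] → (1.195, 1.46225, -0.6395)–(1.195, -1.955, -0.6395)  len=3.4172
  (v7,v5,v6) [++-] → (1.195, 1.46225, -0.6395)–(1.195, 1.955, -0.6395)  len=0.4928

Chained into 1 loop(s):
  loop 1: 8 segments, perimeter = 12.6000
Total perimeter = 12.600


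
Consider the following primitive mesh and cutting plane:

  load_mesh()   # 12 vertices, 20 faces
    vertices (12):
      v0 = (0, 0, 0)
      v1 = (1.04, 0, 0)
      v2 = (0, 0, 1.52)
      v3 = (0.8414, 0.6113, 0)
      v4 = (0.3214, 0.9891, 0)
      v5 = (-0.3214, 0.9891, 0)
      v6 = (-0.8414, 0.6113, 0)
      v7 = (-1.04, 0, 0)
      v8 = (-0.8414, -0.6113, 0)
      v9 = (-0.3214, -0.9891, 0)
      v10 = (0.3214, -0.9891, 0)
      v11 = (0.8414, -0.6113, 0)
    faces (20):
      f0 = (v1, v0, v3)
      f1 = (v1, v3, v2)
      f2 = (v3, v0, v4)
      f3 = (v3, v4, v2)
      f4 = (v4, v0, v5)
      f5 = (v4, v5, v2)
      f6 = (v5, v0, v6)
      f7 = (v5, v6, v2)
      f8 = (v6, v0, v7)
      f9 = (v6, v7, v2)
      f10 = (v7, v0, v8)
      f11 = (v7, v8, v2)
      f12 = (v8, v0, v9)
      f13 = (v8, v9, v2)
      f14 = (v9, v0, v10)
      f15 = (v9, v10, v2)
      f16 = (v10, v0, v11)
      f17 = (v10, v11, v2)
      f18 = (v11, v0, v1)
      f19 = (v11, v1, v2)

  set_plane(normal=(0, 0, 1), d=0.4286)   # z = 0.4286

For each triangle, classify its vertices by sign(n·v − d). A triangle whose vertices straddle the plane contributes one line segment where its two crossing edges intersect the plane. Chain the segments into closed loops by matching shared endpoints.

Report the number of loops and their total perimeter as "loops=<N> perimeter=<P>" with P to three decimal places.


Straddling triangles (10 of 20):
  (v1,v3,v2) [--+] → (0.604147, 0.438929, 0.4286)–(0.746747, 0, 0.4286)  len=0.4615
  (v3,v4,v2) [--+] → (0.230774, 0.7102, 0.4286)–(0.604147, 0.438929, 0.4286)  len=0.4615
  (v4,v5,v2) [--+] → (-0.230774, 0.7102, 0.4286)–(0.230774, 0.7102, 0.4286)  len=0.4615
  (v5,v6,v2) [--+] → (-0.604147, 0.438929, 0.4286)–(-0.230774, 0.7102, 0.4286)  len=0.4615
  (v6,v7,v2) [--+] → (-0.746747, 0, 0.4286)–(-0.604147, 0.438929, 0.4286)  len=0.4615
  (v7,v8,v2) [--+] → (-0.604147, -0.438929, 0.4286)–(-0.746747, 0, 0.4286)  len=0.4615
  (v8,v9,v2) [--+] → (-0.230774, -0.7102, 0.4286)–(-0.604147, -0.438929, 0.4286)  len=0.4615
  (v9,v10,v2) [--+] → (0.230774, -0.7102, 0.4286)–(-0.230774, -0.7102, 0.4286)  len=0.4615
  (v10,v11,v2) [--+] → (0.604147, -0.438929, 0.4286)–(0.230774, -0.7102, 0.4286)  len=0.4615
  (v11,v1,v2) [--+] → (0.746747, 0, 0.4286)–(0.604147, -0.438929, 0.4286)  len=0.4615

Chained into 1 loop(s):
  loop 1: 10 segments, perimeter = 4.6152
Total perimeter = 4.615

loops=1 perimeter=4.615


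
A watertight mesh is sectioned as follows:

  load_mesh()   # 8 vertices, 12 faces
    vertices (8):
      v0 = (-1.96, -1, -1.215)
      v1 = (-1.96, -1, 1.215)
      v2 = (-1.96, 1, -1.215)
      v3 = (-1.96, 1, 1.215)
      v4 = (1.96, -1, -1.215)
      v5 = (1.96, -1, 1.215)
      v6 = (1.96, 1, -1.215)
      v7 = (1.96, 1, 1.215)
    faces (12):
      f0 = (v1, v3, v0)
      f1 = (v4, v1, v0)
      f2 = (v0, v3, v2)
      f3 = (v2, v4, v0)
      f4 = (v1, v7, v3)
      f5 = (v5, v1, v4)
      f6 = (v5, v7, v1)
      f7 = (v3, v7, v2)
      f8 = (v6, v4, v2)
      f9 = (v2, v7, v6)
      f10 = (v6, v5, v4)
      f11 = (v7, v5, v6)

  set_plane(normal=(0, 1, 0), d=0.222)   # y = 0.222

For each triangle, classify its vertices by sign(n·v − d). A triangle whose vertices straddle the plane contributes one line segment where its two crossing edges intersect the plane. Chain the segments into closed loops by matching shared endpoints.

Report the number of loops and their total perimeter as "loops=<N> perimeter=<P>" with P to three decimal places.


Straddling triangles (8 of 12):
  (v1,v3,v0) [-+-] → (-1.96, 0.222, 1.215)–(-1.96, 0.222, 0.26973)  len=0.9453
  (v0,v3,v2) [-++] → (-1.96, 0.222, 0.26973)–(-1.96, 0.222, -1.215)  len=1.4847
  (v2,v4,v0) [+--] → (-0.43512, 0.222, -1.215)–(-1.96, 0.222, -1.215)  len=1.5249
  (v1,v7,v3) [-++] → (0.43512, 0.222, 1.215)–(-1.96, 0.222, 1.215)  len=2.3951
  (v5,v7,v1) [-+-] → (1.96, 0.222, 1.215)–(0.43512, 0.222, 1.215)  len=1.5249
  (v6,v4,v2) [+-+] → (1.96, 0.222, -1.215)–(-0.43512, 0.222, -1.215)  len=2.3951
  (v6,v5,v4) [+--] → (1.96, 0.222, -0.26973)–(1.96, 0.222, -1.215)  len=0.9453
  (v7,v5,v6) [+-+] → (1.96, 0.222, 1.215)–(1.96, 0.222, -0.26973)  len=1.4847

Chained into 1 loop(s):
  loop 1: 8 segments, perimeter = 12.7000
Total perimeter = 12.700

loops=1 perimeter=12.700


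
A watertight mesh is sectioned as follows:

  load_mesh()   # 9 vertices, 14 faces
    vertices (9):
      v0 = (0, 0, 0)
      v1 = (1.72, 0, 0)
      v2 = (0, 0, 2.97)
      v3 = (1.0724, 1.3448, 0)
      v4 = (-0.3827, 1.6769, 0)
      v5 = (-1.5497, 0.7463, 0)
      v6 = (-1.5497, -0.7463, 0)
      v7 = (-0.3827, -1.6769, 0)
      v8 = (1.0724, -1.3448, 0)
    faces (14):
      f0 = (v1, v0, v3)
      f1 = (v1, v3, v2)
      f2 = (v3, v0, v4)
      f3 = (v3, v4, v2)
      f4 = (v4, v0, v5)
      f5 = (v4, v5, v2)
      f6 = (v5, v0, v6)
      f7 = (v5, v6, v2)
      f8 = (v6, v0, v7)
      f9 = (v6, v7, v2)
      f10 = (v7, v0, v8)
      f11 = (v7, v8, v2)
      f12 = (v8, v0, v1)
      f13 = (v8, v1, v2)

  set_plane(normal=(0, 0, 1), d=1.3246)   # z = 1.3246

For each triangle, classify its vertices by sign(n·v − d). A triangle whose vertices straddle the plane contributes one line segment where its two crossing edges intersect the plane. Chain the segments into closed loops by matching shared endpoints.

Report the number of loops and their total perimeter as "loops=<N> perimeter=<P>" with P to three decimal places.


Straddling triangles (7 of 14):
  (v1,v3,v2) [--+] → (0.594117, 0.745028, 1.3246)–(0.952892, 0, 1.3246)  len=0.8269
  (v3,v4,v2) [--+] → (-0.212018, 0.929014, 1.3246)–(0.594117, 0.745028, 1.3246)  len=0.8269
  (v4,v5,v2) [--+] → (-0.858544, 0.413455, 1.3246)–(-0.212018, 0.929014, 1.3246)  len=0.8269
  (v5,v6,v2) [--+] → (-0.858544, -0.413455, 1.3246)–(-0.858544, 0.413455, 1.3246)  len=0.8269
  (v6,v7,v2) [--+] → (-0.212018, -0.929014, 1.3246)–(-0.858544, -0.413455, 1.3246)  len=0.8269
  (v7,v8,v2) [--+] → (0.594117, -0.745028, 1.3246)–(-0.212018, -0.929014, 1.3246)  len=0.8269
  (v8,v1,v2) [--+] → (0.952892, 0, 1.3246)–(0.594117, -0.745028, 1.3246)  len=0.8269

Chained into 1 loop(s):
  loop 1: 7 segments, perimeter = 5.7883
Total perimeter = 5.788

loops=1 perimeter=5.788


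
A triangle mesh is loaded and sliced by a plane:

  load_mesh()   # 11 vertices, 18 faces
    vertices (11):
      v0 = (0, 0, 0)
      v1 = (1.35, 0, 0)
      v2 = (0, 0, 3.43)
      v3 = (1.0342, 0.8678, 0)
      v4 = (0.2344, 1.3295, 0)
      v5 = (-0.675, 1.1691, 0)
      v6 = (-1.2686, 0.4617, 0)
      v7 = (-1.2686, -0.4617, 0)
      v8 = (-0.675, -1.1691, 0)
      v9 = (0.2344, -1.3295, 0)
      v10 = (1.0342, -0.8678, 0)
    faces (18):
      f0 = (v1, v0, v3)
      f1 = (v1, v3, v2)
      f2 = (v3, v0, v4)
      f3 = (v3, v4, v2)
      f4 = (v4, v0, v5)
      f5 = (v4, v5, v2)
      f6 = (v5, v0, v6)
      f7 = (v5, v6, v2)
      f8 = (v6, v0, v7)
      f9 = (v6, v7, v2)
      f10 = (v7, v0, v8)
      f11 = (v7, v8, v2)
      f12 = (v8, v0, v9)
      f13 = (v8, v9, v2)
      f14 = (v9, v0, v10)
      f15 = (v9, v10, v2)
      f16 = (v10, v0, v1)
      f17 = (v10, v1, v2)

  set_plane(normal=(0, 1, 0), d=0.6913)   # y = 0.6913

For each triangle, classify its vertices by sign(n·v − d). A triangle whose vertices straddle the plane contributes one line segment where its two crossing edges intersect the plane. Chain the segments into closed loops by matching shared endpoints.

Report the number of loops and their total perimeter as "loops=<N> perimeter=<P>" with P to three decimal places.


Straddling triangles (8 of 18):
  (v1,v0,v3) [--+] → (0.823856, 0.6913, 0)–(1.09843, 0.6913, 0)  len=0.2746
  (v1,v3,v2) [-+-] → (1.09843, 0.6913, 0)–(0.823856, 0.6913, 0.69762)  len=0.7497
  (v3,v0,v4) [+-+] → (0.823856, 0.6913, 0)–(0.121881, 0.6913, 0)  len=0.7020
  (v3,v4,v2) [++-] → (0.121881, 0.6913, 1.6465)–(0.823856, 0.6913, 0.69762)  len=1.1803
  (v4,v0,v5) [+-+] → (0.121881, 0.6913, 0)–(-0.399134, 0.6913, 0)  len=0.5210
  (v4,v5,v2) [++-] → (-0.399134, 0.6913, 1.40181)–(0.121881, 0.6913, 1.6465)  len=0.5756
  (v5,v0,v6) [+--] → (-0.399134, 0.6913, 0)–(-1.07594, 0.6913, 0)  len=0.6768
  (v5,v6,v2) [+--] → (-1.07594, 0.6913, 0)–(-0.399134, 0.6913, 1.40181)  len=1.5566

Chained into 1 loop(s):
  loop 1: 8 segments, perimeter = 6.2366
Total perimeter = 6.237

loops=1 perimeter=6.237


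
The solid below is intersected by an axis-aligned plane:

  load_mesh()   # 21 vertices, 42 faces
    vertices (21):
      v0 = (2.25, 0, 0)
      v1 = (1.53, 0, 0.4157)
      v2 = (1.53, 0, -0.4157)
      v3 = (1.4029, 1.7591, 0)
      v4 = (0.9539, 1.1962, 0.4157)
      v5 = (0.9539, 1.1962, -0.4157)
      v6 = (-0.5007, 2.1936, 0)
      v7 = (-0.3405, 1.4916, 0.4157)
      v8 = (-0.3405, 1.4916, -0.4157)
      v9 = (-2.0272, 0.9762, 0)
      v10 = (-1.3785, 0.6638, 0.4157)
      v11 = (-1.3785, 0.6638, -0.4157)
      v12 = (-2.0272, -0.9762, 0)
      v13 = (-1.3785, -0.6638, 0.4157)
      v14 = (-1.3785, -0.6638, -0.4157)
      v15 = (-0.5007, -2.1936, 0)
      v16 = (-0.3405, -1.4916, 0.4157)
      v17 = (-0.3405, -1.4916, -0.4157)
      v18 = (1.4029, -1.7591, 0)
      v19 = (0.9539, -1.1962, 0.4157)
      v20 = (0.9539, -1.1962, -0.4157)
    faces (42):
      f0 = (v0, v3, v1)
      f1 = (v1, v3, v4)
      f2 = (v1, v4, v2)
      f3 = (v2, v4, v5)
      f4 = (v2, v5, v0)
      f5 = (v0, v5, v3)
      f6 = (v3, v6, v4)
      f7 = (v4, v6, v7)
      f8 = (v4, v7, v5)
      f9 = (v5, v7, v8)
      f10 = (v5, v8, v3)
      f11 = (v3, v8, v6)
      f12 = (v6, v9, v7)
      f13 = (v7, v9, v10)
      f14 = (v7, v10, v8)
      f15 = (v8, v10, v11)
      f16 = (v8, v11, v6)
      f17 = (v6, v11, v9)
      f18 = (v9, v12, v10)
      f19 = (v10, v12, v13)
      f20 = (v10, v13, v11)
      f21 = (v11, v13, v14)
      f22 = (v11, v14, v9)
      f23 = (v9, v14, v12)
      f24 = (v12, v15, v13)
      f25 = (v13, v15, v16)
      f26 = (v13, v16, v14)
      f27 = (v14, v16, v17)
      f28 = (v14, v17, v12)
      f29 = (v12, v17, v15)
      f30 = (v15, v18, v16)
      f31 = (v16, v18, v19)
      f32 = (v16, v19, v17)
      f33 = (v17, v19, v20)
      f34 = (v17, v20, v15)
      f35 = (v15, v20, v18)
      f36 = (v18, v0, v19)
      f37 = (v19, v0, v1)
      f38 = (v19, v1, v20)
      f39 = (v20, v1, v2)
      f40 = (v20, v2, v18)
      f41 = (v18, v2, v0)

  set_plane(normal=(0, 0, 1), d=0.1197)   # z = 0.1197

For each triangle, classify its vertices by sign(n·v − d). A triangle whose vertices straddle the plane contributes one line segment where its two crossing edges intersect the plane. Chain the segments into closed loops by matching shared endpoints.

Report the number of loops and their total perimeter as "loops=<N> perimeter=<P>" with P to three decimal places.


loops=2 perimeter=21.702

Straddling triangles (28 of 42):
  (v0,v3,v1) [--+] → (1.4395, 1.25257, 0.1197)–(2.04268, 0, 0.1197)  len=1.3902
  (v1,v3,v4) [+-+] → (1.4395, 1.25257, 0.1197)–(1.27361, 1.59701, 0.1197)  len=0.3823
  (v1,v4,v2) [++-] → (1.15901, 0.770322, 0.1197)–(1.53, 0, 0.1197)  len=0.8550
  (v2,v4,v5) [-+-] → (1.15901, 0.770322, 0.1197)–(0.9539, 1.1962, 0.1197)  len=0.4727
  (v3,v6,v4) [--+] → (-0.0818508, 1.9064, 0.1197)–(1.27361, 1.59701, 0.1197)  len=1.3903
  (v4,v6,v7) [+-+] → (-0.0818508, 1.9064, 0.1197)–(-0.454571, 1.99146, 0.1197)  len=0.3823
  (v4,v7,v5) [++-] → (0.12034, 1.38643, 0.1197)–(0.9539, 1.1962, 0.1197)  len=0.8550
  (v5,v7,v8) [-+-] → (0.12034, 1.38643, 0.1197)–(-0.3405, 1.4916, 0.1197)  len=0.4727
  (v6,v9,v7) [--+] → (-1.54152, 1.12461, 0.1197)–(-0.454571, 1.99146, 0.1197)  len=1.3903
  (v7,v9,v10) [+-+] → (-1.54152, 1.12461, 0.1197)–(-1.84041, 0.886245, 0.1197)  len=0.3823
  (v7,v10,v8) [++-] → (-1.00895, 0.958518, 0.1197)–(-0.3405, 1.4916, 0.1197)  len=0.8550
  (v8,v10,v11) [-+-] → (-1.00895, 0.958518, 0.1197)–(-1.3785, 0.6638, 0.1197)  len=0.4727
  (v9,v12,v10) [--+] → (-1.84041, -0.503965, 0.1197)–(-1.84041, 0.886245, 0.1197)  len=1.3902
  (v10,v12,v13) [+-+] → (-1.84041, -0.503965, 0.1197)–(-1.84041, -0.886245, 0.1197)  len=0.3823
  (v10,v13,v11) [++-] → (-1.3785, -0.19114, 0.1197)–(-1.3785, 0.6638, 0.1197)  len=0.8549
  (v11,v13,v14) [-+-] → (-1.3785, -0.19114, 0.1197)–(-1.3785, -0.6638, 0.1197)  len=0.4727
  (v12,v15,v13) [--+] → (-0.753461, -1.7531, 0.1197)–(-1.84041, -0.886245, 0.1197)  len=1.3903
  (v13,v15,v16) [+-+] → (-0.753461, -1.7531, 0.1197)–(-0.454571, -1.99146, 0.1197)  len=0.3823
  (v13,v16,v14) [++-] → (-0.710055, -1.19688, 0.1197)–(-1.3785, -0.6638, 0.1197)  len=0.8550
  (v14,v16,v17) [-+-] → (-0.710055, -1.19688, 0.1197)–(-0.3405, -1.4916, 0.1197)  len=0.4727
  (v15,v18,v16) [--+] → (0.900891, -1.68207, 0.1197)–(-0.454571, -1.99146, 0.1197)  len=1.3903
  (v16,v18,v19) [+-+] → (0.900891, -1.68207, 0.1197)–(1.27361, -1.59701, 0.1197)  len=0.3823
  (v16,v19,v17) [++-] → (0.49306, -1.30137, 0.1197)–(-0.3405, -1.4916, 0.1197)  len=0.8550
  (v17,v19,v20) [-+-] → (0.49306, -1.30137, 0.1197)–(0.9539, -1.1962, 0.1197)  len=0.4727
  (v18,v0,v19) [--+] → (1.87679, -0.344443, 0.1197)–(1.27361, -1.59701, 0.1197)  len=1.3902
  (v19,v0,v1) [+-+] → (1.87679, -0.344443, 0.1197)–(2.04268, 0, 0.1197)  len=0.3823
  (v19,v1,v20) [++-] → (1.32489, -0.425878, 0.1197)–(0.9539, -1.1962, 0.1197)  len=0.8550
  (v20,v1,v2) [-+-] → (1.32489, -0.425878, 0.1197)–(1.53, 0, 0.1197)  len=0.4727

Chained into 2 loop(s):
  loop 1: 14 segments, perimeter = 12.4080
  loop 2: 14 segments, perimeter = 9.2937
Total perimeter = 21.702


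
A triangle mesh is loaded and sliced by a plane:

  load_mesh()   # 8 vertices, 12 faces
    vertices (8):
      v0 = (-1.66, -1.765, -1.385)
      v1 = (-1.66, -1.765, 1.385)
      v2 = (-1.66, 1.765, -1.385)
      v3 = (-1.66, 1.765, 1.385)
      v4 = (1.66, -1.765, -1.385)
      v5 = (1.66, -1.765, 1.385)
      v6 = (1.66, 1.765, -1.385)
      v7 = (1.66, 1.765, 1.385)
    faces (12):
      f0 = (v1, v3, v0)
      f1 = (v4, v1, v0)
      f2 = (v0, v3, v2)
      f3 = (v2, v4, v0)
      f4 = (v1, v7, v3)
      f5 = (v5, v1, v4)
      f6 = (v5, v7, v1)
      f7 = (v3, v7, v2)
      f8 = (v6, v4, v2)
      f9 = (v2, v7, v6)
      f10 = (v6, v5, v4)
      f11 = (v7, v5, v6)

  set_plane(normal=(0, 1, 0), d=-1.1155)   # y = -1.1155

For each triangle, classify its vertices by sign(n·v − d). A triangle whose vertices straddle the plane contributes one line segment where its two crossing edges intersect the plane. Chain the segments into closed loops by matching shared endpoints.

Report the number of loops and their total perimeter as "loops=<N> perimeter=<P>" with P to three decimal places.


loops=1 perimeter=12.180

Straddling triangles (8 of 12):
  (v1,v3,v0) [-+-] → (-1.66, -1.1155, 1.385)–(-1.66, -1.1155, -0.875336)  len=2.2603
  (v0,v3,v2) [-++] → (-1.66, -1.1155, -0.875336)–(-1.66, -1.1155, -1.385)  len=0.5097
  (v2,v4,v0) [+--] → (1.04914, -1.1155, -1.385)–(-1.66, -1.1155, -1.385)  len=2.7091
  (v1,v7,v3) [-++] → (-1.04914, -1.1155, 1.385)–(-1.66, -1.1155, 1.385)  len=0.6109
  (v5,v7,v1) [-+-] → (1.66, -1.1155, 1.385)–(-1.04914, -1.1155, 1.385)  len=2.7091
  (v6,v4,v2) [+-+] → (1.66, -1.1155, -1.385)–(1.04914, -1.1155, -1.385)  len=0.6109
  (v6,v5,v4) [+--] → (1.66, -1.1155, 0.875336)–(1.66, -1.1155, -1.385)  len=2.2603
  (v7,v5,v6) [+-+] → (1.66, -1.1155, 1.385)–(1.66, -1.1155, 0.875336)  len=0.5097

Chained into 1 loop(s):
  loop 1: 8 segments, perimeter = 12.1800
Total perimeter = 12.180


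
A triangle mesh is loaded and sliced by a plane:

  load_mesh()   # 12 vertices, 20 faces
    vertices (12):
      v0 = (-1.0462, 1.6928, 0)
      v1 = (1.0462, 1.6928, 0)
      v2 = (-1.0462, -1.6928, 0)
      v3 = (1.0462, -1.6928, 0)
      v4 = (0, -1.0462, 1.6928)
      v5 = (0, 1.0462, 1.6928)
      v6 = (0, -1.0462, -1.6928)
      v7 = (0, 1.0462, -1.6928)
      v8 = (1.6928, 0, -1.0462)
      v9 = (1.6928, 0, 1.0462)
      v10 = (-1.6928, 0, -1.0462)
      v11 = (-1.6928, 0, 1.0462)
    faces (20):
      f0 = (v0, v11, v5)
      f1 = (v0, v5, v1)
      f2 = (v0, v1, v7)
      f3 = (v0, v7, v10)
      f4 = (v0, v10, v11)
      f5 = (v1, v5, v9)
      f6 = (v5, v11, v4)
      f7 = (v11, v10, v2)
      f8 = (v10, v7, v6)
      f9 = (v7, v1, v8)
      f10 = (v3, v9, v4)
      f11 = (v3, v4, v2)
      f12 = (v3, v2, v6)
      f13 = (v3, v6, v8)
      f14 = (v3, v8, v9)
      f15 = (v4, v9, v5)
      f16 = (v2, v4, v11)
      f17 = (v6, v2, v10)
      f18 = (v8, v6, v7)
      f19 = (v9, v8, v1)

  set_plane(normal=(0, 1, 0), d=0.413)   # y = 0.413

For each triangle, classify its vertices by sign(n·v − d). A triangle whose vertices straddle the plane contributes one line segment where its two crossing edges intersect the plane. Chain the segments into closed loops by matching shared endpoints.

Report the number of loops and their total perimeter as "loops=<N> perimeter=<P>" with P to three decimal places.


loops=1 perimeter=10.439

Straddling triangles (10 of 20):
  (v0,v11,v5) [+-+] → (-1.53505, 0.413, 0.790954)–(-1.02455, 0.413, 1.30145)  len=0.7220
  (v0,v7,v10) [++-] → (-1.02455, 0.413, -1.30145)–(-1.53505, 0.413, -0.790954)  len=0.7220
  (v0,v10,v11) [+--] → (-1.53505, 0.413, -0.790954)–(-1.53505, 0.413, 0.790954)  len=1.5819
  (v1,v5,v9) [++-] → (1.02455, 0.413, 1.30145)–(1.53505, 0.413, 0.790954)  len=0.7220
  (v5,v11,v4) [+--] → (-1.02455, 0.413, 1.30145)–(0, 0.413, 1.6928)  len=1.0967
  (v10,v7,v6) [-+-] → (-1.02455, 0.413, -1.30145)–(0, 0.413, -1.6928)  len=1.0967
  (v7,v1,v8) [++-] → (1.53505, 0.413, -0.790954)–(1.02455, 0.413, -1.30145)  len=0.7220
  (v4,v9,v5) [--+] → (1.02455, 0.413, 1.30145)–(0, 0.413, 1.6928)  len=1.0967
  (v8,v6,v7) [--+] → (0, 0.413, -1.6928)–(1.02455, 0.413, -1.30145)  len=1.0967
  (v9,v8,v1) [--+] → (1.53505, 0.413, -0.790954)–(1.53505, 0.413, 0.790954)  len=1.5819

Chained into 1 loop(s):
  loop 1: 10 segments, perimeter = 10.4386
Total perimeter = 10.439


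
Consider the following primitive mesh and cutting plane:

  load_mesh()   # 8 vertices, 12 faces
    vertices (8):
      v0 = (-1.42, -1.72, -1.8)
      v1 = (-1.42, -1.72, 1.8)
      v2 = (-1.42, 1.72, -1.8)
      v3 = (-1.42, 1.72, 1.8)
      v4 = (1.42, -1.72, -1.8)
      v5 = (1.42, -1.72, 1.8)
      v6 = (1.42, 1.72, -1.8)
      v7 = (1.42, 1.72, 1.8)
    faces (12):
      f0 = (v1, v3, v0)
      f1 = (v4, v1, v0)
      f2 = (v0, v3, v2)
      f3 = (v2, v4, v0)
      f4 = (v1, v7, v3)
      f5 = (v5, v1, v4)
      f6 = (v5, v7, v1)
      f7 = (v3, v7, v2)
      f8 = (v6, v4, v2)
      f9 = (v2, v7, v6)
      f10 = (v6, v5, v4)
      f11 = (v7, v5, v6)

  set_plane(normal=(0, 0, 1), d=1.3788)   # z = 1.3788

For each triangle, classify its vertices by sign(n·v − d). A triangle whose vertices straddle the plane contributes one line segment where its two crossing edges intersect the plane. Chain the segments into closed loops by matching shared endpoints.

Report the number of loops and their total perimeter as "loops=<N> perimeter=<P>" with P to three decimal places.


Straddling triangles (8 of 12):
  (v1,v3,v0) [++-] → (-1.42, 1.31752, 1.3788)–(-1.42, -1.72, 1.3788)  len=3.0375
  (v4,v1,v0) [-+-] → (-1.08772, -1.72, 1.3788)–(-1.42, -1.72, 1.3788)  len=0.3323
  (v0,v3,v2) [-+-] → (-1.42, 1.31752, 1.3788)–(-1.42, 1.72, 1.3788)  len=0.4025
  (v5,v1,v4) [++-] → (-1.08772, -1.72, 1.3788)–(1.42, -1.72, 1.3788)  len=2.5077
  (v3,v7,v2) [++-] → (1.08772, 1.72, 1.3788)–(-1.42, 1.72, 1.3788)  len=2.5077
  (v2,v7,v6) [-+-] → (1.08772, 1.72, 1.3788)–(1.42, 1.72, 1.3788)  len=0.3323
  (v6,v5,v4) [-+-] → (1.42, -1.31752, 1.3788)–(1.42, -1.72, 1.3788)  len=0.4025
  (v7,v5,v6) [++-] → (1.42, -1.31752, 1.3788)–(1.42, 1.72, 1.3788)  len=3.0375

Chained into 1 loop(s):
  loop 1: 8 segments, perimeter = 12.5600
Total perimeter = 12.560

loops=1 perimeter=12.560


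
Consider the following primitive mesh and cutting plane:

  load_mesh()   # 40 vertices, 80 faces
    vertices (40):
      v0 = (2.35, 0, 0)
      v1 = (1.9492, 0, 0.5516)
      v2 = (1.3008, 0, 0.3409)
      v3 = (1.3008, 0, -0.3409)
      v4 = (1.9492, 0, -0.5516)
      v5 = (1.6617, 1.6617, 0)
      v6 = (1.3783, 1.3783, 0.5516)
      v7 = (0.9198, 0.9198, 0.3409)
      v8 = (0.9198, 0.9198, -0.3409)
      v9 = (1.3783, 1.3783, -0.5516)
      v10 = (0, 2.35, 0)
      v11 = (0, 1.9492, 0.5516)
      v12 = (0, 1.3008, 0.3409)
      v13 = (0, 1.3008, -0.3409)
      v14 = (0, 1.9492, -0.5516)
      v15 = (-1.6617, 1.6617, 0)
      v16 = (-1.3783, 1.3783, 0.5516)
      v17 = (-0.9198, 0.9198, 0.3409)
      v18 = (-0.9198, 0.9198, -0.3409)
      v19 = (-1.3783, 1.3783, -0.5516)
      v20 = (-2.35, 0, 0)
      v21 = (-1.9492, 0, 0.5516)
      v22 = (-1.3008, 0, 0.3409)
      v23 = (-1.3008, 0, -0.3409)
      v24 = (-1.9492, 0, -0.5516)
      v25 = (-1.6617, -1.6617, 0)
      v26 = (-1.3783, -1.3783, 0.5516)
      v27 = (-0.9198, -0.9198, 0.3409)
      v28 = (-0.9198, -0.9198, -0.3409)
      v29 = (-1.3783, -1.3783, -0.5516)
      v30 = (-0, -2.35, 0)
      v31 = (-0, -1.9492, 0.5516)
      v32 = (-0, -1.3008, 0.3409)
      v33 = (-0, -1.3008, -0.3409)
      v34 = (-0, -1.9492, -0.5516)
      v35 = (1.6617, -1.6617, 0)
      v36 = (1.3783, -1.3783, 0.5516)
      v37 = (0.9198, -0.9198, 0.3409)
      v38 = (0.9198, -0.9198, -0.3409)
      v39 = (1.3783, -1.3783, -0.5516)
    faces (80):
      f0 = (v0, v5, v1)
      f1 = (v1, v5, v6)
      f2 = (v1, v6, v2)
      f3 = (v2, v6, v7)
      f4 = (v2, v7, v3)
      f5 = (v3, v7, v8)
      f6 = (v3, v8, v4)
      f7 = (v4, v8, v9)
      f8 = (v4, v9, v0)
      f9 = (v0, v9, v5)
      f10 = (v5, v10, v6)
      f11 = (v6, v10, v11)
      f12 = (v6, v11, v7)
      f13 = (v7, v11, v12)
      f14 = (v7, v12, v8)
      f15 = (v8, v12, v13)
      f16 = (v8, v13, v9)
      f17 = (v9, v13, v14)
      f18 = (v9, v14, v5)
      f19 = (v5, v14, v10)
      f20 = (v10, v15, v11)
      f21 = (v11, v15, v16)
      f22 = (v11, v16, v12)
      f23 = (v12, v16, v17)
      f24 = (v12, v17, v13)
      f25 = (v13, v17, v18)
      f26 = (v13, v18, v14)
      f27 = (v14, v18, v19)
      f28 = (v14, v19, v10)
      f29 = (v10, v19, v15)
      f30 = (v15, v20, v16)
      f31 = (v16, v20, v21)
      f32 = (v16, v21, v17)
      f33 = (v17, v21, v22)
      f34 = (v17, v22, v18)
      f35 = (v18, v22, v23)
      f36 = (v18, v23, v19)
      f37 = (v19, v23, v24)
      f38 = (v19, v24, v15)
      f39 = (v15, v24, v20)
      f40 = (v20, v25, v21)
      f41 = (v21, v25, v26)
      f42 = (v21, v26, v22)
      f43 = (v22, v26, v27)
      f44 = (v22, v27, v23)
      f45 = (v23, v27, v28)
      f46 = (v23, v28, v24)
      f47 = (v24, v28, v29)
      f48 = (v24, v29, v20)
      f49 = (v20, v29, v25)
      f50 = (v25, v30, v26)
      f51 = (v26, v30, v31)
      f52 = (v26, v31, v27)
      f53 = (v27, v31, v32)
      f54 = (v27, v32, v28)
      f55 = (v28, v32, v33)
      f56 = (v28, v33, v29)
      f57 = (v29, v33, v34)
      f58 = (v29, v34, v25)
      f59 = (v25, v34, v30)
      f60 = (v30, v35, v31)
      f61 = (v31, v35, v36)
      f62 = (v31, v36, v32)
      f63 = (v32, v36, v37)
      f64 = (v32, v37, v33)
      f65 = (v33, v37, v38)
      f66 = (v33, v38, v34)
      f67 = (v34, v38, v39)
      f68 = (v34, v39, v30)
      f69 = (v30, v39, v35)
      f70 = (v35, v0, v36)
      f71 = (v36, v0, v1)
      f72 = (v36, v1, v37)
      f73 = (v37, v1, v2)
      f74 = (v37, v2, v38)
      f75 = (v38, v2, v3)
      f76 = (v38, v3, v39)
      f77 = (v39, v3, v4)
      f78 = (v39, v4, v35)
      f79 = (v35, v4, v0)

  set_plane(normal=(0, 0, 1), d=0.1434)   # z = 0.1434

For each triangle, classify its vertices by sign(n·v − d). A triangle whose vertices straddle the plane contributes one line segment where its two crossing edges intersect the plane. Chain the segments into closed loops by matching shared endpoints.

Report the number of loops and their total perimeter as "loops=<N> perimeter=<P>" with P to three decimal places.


Straddling triangles (32 of 80):
  (v0,v5,v1) [--+] → (1.73644, 1.22971, 0.1434)–(2.2458, 0, 0.1434)  len=1.3310
  (v1,v5,v6) [+-+] → (1.73644, 1.22971, 0.1434)–(1.58802, 1.58802, 0.1434)  len=0.3878
  (v2,v7,v3) [++-] → (1.03017, 0.653357, 0.1434)–(1.3008, 0, 0.1434)  len=0.7072
  (v3,v7,v8) [-+-] → (1.03017, 0.653357, 0.1434)–(0.9198, 0.9198, 0.1434)  len=0.2884
  (v5,v10,v6) [--+] → (0.358318, 2.09739, 0.1434)–(1.58802, 1.58802, 0.1434)  len=1.3310
  (v6,v10,v11) [+-+] → (0.358318, 2.09739, 0.1434)–(0, 2.2458, 0.1434)  len=0.3878
  (v7,v12,v8) [++-] → (0.266443, 1.19043, 0.1434)–(0.9198, 0.9198, 0.1434)  len=0.7072
  (v8,v12,v13) [-+-] → (0.266443, 1.19043, 0.1434)–(0, 1.3008, 0.1434)  len=0.2884
  (v10,v15,v11) [--+] → (-1.22971, 1.73644, 0.1434)–(0, 2.2458, 0.1434)  len=1.3310
  (v11,v15,v16) [+-+] → (-1.22971, 1.73644, 0.1434)–(-1.58802, 1.58802, 0.1434)  len=0.3878
  (v12,v17,v13) [++-] → (-0.653357, 1.03017, 0.1434)–(0, 1.3008, 0.1434)  len=0.7072
  (v13,v17,v18) [-+-] → (-0.653357, 1.03017, 0.1434)–(-0.9198, 0.9198, 0.1434)  len=0.2884
  (v15,v20,v16) [--+] → (-2.09739, 0.358318, 0.1434)–(-1.58802, 1.58802, 0.1434)  len=1.3310
  (v16,v20,v21) [+-+] → (-2.09739, 0.358318, 0.1434)–(-2.2458, 0, 0.1434)  len=0.3878
  (v17,v22,v18) [++-] → (-1.19043, 0.266443, 0.1434)–(-0.9198, 0.9198, 0.1434)  len=0.7072
  (v18,v22,v23) [-+-] → (-1.19043, 0.266443, 0.1434)–(-1.3008, 0, 0.1434)  len=0.2884
  (v20,v25,v21) [--+] → (-1.73644, -1.22971, 0.1434)–(-2.2458, 0, 0.1434)  len=1.3310
  (v21,v25,v26) [+-+] → (-1.73644, -1.22971, 0.1434)–(-1.58802, -1.58802, 0.1434)  len=0.3878
  (v22,v27,v23) [++-] → (-1.03017, -0.653357, 0.1434)–(-1.3008, 0, 0.1434)  len=0.7072
  (v23,v27,v28) [-+-] → (-1.03017, -0.653357, 0.1434)–(-0.9198, -0.9198, 0.1434)  len=0.2884
  (v25,v30,v26) [--+] → (-0.358318, -2.09739, 0.1434)–(-1.58802, -1.58802, 0.1434)  len=1.3310
  (v26,v30,v31) [+-+] → (-0.358318, -2.09739, 0.1434)–(0, -2.2458, 0.1434)  len=0.3878
  (v27,v32,v28) [++-] → (-0.266443, -1.19043, 0.1434)–(-0.9198, -0.9198, 0.1434)  len=0.7072
  (v28,v32,v33) [-+-] → (-0.266443, -1.19043, 0.1434)–(0, -1.3008, 0.1434)  len=0.2884
  (v30,v35,v31) [--+] → (1.22971, -1.73644, 0.1434)–(0, -2.2458, 0.1434)  len=1.3310
  (v31,v35,v36) [+-+] → (1.22971, -1.73644, 0.1434)–(1.58802, -1.58802, 0.1434)  len=0.3878
  (v32,v37,v33) [++-] → (0.653357, -1.03017, 0.1434)–(0, -1.3008, 0.1434)  len=0.7072
  (v33,v37,v38) [-+-] → (0.653357, -1.03017, 0.1434)–(0.9198, -0.9198, 0.1434)  len=0.2884
  (v35,v0,v36) [--+] → (2.09739, -0.358318, 0.1434)–(1.58802, -1.58802, 0.1434)  len=1.3310
  (v36,v0,v1) [+-+] → (2.09739, -0.358318, 0.1434)–(2.2458, 0, 0.1434)  len=0.3878
  (v37,v2,v38) [++-] → (1.19043, -0.266443, 0.1434)–(0.9198, -0.9198, 0.1434)  len=0.7072
  (v38,v2,v3) [-+-] → (1.19043, -0.266443, 0.1434)–(1.3008, 0, 0.1434)  len=0.2884

Chained into 2 loop(s):
  loop 1: 16 segments, perimeter = 13.7509
  loop 2: 16 segments, perimeter = 7.9647
Total perimeter = 21.716

loops=2 perimeter=21.716


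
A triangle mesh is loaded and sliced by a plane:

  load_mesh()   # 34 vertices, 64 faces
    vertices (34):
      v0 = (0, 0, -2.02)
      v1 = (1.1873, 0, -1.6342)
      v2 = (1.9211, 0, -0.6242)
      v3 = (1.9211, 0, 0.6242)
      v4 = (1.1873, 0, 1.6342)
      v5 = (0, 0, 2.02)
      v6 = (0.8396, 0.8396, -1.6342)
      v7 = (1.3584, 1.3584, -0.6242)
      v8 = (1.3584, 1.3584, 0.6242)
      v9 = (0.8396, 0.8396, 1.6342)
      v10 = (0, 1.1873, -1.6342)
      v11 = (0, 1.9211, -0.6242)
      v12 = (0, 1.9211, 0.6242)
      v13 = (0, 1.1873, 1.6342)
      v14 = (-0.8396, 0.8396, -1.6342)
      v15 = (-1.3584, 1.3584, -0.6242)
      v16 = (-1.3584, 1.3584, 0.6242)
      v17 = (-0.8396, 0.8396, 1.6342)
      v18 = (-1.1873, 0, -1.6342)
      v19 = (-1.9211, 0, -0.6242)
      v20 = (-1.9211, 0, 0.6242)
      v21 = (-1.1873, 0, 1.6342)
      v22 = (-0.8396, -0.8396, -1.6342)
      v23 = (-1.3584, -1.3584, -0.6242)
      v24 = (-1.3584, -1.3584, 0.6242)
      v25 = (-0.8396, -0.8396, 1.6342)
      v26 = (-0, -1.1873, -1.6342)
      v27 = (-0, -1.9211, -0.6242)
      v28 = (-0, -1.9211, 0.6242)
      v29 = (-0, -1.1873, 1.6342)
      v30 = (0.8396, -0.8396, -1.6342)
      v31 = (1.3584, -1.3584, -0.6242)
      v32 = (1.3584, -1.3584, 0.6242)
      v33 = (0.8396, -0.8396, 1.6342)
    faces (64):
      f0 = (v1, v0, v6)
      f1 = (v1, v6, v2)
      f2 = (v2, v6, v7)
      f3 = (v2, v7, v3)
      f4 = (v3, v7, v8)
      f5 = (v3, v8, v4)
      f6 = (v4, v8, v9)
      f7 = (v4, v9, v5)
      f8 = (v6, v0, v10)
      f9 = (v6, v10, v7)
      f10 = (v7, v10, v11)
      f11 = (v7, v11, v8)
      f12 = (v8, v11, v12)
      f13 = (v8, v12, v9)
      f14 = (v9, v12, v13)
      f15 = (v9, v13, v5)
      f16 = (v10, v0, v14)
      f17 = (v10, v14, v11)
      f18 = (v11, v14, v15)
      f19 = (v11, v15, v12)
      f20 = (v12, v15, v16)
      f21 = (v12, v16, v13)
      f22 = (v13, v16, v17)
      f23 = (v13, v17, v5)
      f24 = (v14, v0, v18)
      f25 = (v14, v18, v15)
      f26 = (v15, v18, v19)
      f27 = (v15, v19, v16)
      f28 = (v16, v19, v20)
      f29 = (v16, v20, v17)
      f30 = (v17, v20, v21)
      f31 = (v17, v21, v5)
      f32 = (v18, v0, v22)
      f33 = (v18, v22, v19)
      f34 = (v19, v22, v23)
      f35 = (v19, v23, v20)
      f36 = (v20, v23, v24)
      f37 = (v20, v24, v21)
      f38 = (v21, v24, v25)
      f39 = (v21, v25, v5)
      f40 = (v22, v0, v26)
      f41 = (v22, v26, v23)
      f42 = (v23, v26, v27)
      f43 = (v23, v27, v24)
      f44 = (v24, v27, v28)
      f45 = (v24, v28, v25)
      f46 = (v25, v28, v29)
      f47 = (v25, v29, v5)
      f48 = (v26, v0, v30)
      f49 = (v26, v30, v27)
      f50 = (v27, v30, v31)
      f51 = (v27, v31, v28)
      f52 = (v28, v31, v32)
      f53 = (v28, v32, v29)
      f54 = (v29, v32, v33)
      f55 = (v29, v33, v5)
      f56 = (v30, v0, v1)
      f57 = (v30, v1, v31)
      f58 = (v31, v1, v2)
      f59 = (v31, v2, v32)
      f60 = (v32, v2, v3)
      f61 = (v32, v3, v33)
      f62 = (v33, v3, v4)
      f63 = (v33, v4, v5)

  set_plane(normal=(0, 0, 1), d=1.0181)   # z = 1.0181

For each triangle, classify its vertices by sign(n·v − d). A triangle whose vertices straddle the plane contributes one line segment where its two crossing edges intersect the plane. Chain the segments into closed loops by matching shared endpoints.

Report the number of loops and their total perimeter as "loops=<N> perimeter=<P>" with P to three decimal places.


Straddling triangles (16 of 64):
  (v3,v8,v4) [--+] → (1.29167, 0.828624, 1.0181)–(1.63492, 0, 1.0181)  len=0.8969
  (v4,v8,v9) [+-+] → (1.29167, 0.828624, 1.0181)–(1.15607, 1.15607, 1.0181)  len=0.3544
  (v8,v12,v9) [--+] → (0.327444, 1.49931, 1.0181)–(1.15607, 1.15607, 1.0181)  len=0.8969
  (v9,v12,v13) [+-+] → (0.327444, 1.49932, 1.0181)–(0, 1.63492, 1.0181)  len=0.3544
  (v12,v16,v13) [--+] → (-0.828624, 1.29167, 1.0181)–(0, 1.63492, 1.0181)  len=0.8969
  (v13,v16,v17) [+-+] → (-0.828624, 1.29167, 1.0181)–(-1.15607, 1.15607, 1.0181)  len=0.3544
  (v16,v20,v17) [--+] → (-1.49931, 0.327444, 1.0181)–(-1.15607, 1.15607, 1.0181)  len=0.8969
  (v17,v20,v21) [+-+] → (-1.49932, 0.327444, 1.0181)–(-1.63492, 0, 1.0181)  len=0.3544
  (v20,v24,v21) [--+] → (-1.29167, -0.828624, 1.0181)–(-1.63492, 0, 1.0181)  len=0.8969
  (v21,v24,v25) [+-+] → (-1.29167, -0.828624, 1.0181)–(-1.15607, -1.15607, 1.0181)  len=0.3544
  (v24,v28,v25) [--+] → (-0.327444, -1.49931, 1.0181)–(-1.15607, -1.15607, 1.0181)  len=0.8969
  (v25,v28,v29) [+-+] → (-0.327444, -1.49932, 1.0181)–(0, -1.63492, 1.0181)  len=0.3544
  (v28,v32,v29) [--+] → (0.828624, -1.29167, 1.0181)–(0, -1.63492, 1.0181)  len=0.8969
  (v29,v32,v33) [+-+] → (0.828624, -1.29167, 1.0181)–(1.15607, -1.15607, 1.0181)  len=0.3544
  (v32,v3,v33) [--+] → (1.49931, -0.327444, 1.0181)–(1.15607, -1.15607, 1.0181)  len=0.8969
  (v33,v3,v4) [+-+] → (1.49932, -0.327444, 1.0181)–(1.63492, 0, 1.0181)  len=0.3544

Chained into 1 loop(s):
  loop 1: 16 segments, perimeter = 10.0105
Total perimeter = 10.011

loops=1 perimeter=10.011


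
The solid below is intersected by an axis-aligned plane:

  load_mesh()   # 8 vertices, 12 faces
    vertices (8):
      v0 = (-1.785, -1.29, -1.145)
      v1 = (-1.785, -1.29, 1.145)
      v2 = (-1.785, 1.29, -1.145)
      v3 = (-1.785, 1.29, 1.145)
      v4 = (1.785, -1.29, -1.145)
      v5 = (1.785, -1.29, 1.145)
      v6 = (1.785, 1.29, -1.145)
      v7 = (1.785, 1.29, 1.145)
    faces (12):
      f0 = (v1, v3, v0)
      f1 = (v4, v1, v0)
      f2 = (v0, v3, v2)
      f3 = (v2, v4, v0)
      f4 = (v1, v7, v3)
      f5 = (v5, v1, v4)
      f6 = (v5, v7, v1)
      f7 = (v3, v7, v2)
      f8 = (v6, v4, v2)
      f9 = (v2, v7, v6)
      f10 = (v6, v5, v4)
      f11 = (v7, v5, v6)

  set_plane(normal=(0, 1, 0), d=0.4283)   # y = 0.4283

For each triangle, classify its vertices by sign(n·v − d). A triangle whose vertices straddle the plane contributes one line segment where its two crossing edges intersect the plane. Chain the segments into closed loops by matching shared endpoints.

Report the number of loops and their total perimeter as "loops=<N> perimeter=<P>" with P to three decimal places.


Straddling triangles (8 of 12):
  (v1,v3,v0) [-+-] → (-1.785, 0.4283, 1.145)–(-1.785, 0.4283, 0.380158)  len=0.7648
  (v0,v3,v2) [-++] → (-1.785, 0.4283, 0.380158)–(-1.785, 0.4283, -1.145)  len=1.5252
  (v2,v4,v0) [+--] → (-0.592648, 0.4283, -1.145)–(-1.785, 0.4283, -1.145)  len=1.1924
  (v1,v7,v3) [-++] → (0.592648, 0.4283, 1.145)–(-1.785, 0.4283, 1.145)  len=2.3776
  (v5,v7,v1) [-+-] → (1.785, 0.4283, 1.145)–(0.592648, 0.4283, 1.145)  len=1.1924
  (v6,v4,v2) [+-+] → (1.785, 0.4283, -1.145)–(-0.592648, 0.4283, -1.145)  len=2.3776
  (v6,v5,v4) [+--] → (1.785, 0.4283, -0.380158)–(1.785, 0.4283, -1.145)  len=0.7648
  (v7,v5,v6) [+-+] → (1.785, 0.4283, 1.145)–(1.785, 0.4283, -0.380158)  len=1.5252

Chained into 1 loop(s):
  loop 1: 8 segments, perimeter = 11.7200
Total perimeter = 11.720

loops=1 perimeter=11.720


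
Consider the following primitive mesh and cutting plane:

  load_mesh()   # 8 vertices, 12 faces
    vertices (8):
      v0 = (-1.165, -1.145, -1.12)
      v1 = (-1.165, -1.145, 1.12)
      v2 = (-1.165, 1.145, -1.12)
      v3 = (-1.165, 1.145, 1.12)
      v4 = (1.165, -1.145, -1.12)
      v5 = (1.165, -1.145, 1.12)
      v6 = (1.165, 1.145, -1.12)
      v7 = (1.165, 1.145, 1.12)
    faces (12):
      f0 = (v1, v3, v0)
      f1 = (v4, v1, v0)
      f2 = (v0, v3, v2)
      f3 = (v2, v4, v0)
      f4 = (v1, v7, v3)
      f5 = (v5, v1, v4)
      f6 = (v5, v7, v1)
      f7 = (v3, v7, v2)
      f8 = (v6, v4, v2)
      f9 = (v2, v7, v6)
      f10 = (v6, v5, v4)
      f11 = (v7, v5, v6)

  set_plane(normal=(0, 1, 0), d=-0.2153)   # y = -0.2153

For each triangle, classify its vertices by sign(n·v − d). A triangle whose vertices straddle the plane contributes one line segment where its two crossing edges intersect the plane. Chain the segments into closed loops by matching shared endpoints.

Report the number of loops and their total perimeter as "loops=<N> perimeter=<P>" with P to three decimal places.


loops=1 perimeter=9.140

Straddling triangles (8 of 12):
  (v1,v3,v0) [-+-] → (-1.165, -0.2153, 1.12)–(-1.165, -0.2153, -0.210599)  len=1.3306
  (v0,v3,v2) [-++] → (-1.165, -0.2153, -0.210599)–(-1.165, -0.2153, -1.12)  len=0.9094
  (v2,v4,v0) [+--] → (0.219061, -0.2153, -1.12)–(-1.165, -0.2153, -1.12)  len=1.3841
  (v1,v7,v3) [-++] → (-0.219061, -0.2153, 1.12)–(-1.165, -0.2153, 1.12)  len=0.9459
  (v5,v7,v1) [-+-] → (1.165, -0.2153, 1.12)–(-0.219061, -0.2153, 1.12)  len=1.3841
  (v6,v4,v2) [+-+] → (1.165, -0.2153, -1.12)–(0.219061, -0.2153, -1.12)  len=0.9459
  (v6,v5,v4) [+--] → (1.165, -0.2153, 0.210599)–(1.165, -0.2153, -1.12)  len=1.3306
  (v7,v5,v6) [+-+] → (1.165, -0.2153, 1.12)–(1.165, -0.2153, 0.210599)  len=0.9094

Chained into 1 loop(s):
  loop 1: 8 segments, perimeter = 9.1400
Total perimeter = 9.140


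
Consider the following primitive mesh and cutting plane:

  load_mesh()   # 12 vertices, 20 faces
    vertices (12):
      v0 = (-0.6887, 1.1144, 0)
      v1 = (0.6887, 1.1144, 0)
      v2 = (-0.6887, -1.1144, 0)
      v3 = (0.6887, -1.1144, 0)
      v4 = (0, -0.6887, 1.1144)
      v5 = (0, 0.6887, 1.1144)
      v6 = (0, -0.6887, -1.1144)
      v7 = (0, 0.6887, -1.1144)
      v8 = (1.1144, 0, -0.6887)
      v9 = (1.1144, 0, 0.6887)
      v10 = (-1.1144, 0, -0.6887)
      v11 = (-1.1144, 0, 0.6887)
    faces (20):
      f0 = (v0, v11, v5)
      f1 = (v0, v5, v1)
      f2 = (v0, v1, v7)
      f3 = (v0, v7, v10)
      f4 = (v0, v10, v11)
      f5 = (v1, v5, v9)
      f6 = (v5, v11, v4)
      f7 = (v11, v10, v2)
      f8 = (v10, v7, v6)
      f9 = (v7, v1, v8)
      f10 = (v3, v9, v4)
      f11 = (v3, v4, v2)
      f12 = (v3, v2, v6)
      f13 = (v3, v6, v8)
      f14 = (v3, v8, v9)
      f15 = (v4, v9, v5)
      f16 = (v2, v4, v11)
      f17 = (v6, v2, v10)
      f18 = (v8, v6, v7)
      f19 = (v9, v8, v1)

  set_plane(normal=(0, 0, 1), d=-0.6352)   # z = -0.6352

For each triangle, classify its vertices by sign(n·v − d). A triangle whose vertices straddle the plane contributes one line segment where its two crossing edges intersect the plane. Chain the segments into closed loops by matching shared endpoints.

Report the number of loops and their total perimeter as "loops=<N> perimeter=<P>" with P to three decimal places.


loops=1 perimeter=5.997

Straddling triangles (10 of 20):
  (v0,v1,v7) [++-] → (0.296146, 0.871754, -0.6352)–(-0.296146, 0.871754, -0.6352)  len=0.5923
  (v0,v7,v10) [+--] → (-0.296146, 0.871754, -0.6352)–(-1.08133, 0.0865695, -0.6352)  len=1.1104
  (v0,v10,v11) [+-+] → (-1.08133, 0.0865695, -0.6352)–(-1.1144, 0, -0.6352)  len=0.0927
  (v11,v10,v2) [+-+] → (-1.1144, 0, -0.6352)–(-1.08133, -0.0865695, -0.6352)  len=0.0927
  (v7,v1,v8) [-+-] → (0.296146, 0.871754, -0.6352)–(1.08133, 0.0865695, -0.6352)  len=1.1104
  (v3,v2,v6) [++-] → (-0.296146, -0.871754, -0.6352)–(0.296146, -0.871754, -0.6352)  len=0.5923
  (v3,v6,v8) [+--] → (0.296146, -0.871754, -0.6352)–(1.08133, -0.0865695, -0.6352)  len=1.1104
  (v3,v8,v9) [+-+] → (1.08133, -0.0865695, -0.6352)–(1.1144, 0, -0.6352)  len=0.0927
  (v6,v2,v10) [-+-] → (-0.296146, -0.871754, -0.6352)–(-1.08133, -0.0865695, -0.6352)  len=1.1104
  (v9,v8,v1) [+-+] → (1.1144, 0, -0.6352)–(1.08133, 0.0865695, -0.6352)  len=0.0927

Chained into 1 loop(s):
  loop 1: 10 segments, perimeter = 5.9969
Total perimeter = 5.997
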